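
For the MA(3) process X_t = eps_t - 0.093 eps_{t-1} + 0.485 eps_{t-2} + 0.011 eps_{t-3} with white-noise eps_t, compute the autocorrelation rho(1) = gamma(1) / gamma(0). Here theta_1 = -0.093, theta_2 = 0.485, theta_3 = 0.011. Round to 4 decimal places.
\rho(1) = -0.1067

For an MA(q) process with theta_0 = 1, the autocovariance is
  gamma(k) = sigma^2 * sum_{i=0..q-k} theta_i * theta_{i+k},
and rho(k) = gamma(k) / gamma(0). Sigma^2 cancels.
  numerator   = (1)*(-0.093) + (-0.093)*(0.485) + (0.485)*(0.011) = -0.13277.
  denominator = (1)^2 + (-0.093)^2 + (0.485)^2 + (0.011)^2 = 1.243995.
  rho(1) = -0.13277 / 1.243995 = -0.1067.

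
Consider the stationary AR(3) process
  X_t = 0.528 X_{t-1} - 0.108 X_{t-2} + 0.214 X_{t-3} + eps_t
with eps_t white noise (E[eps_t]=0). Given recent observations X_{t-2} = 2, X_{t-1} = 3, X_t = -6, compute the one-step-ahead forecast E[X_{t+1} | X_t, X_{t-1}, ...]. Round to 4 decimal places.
E[X_{t+1} \mid \mathcal F_t] = -3.0640

For an AR(p) model X_t = c + sum_i phi_i X_{t-i} + eps_t, the
one-step-ahead conditional mean is
  E[X_{t+1} | X_t, ...] = c + sum_i phi_i X_{t+1-i}.
Substitute known values:
  E[X_{t+1} | ...] = (0.528) * (-6) + (-0.108) * (3) + (0.214) * (2)
                   = -3.0640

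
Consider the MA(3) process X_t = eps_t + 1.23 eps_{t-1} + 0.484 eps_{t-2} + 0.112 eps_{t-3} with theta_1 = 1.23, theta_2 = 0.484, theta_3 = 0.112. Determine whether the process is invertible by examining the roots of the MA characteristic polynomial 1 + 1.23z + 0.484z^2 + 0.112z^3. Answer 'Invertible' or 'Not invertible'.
\text{Invertible}

The MA(q) characteristic polynomial is P(z) = 1 + 1.23z + 0.484z^2 + 0.112z^3.
Invertibility requires all roots to lie outside the unit circle, i.e. |z| > 1 for every root.
Degree 3: look for a simple real root z0 first, then factor out (1 - z/z0) and solve the remaining quadratic.
Testing z0 = -1.25: P(-1.25) = 1 + (1.23)(-1.25) + (0.484)(-1.25)^2 + (0.112)(-1.25)^3
  = 1 + (-1.5375) + (0.75625) + (-0.21875) = 0.  So z_0 = -1.25 is a root, |z_0| = 1.25.
Divide out the factor (1 + 0.8 z) = (1 - z/z0) (since 1/z0 = -0.8):
  P(z) = (1 + 0.8 z)(1 + (0.43) z + (0.14) z^2)
  [check: z-coef 0.43 - (-0.8) = 1.23; z^2-coef 0.14 - (-0.8)(0.43) = 0.484; z^3-coef -(-0.8)(0.14) = 0.112.]
Remaining roots from the quadratic factor 1 + (0.43) z + (0.14) z^2:
  Set 1 + (0.43) z + (0.14) z^2 = 0, i.e. a z^2 + b z + c = 0 with a = 0.14, b = 0.43, c = 1.
  Discriminant D = b^2 - 4ac = (0.43)^2 - 4*(0.14)*1 = 0.1849 - (0.56) = -0.3751.
  D < 0, so the roots are the complex-conjugate pair z = (-b +/- i sqrt(-D)) / (2a) = -1.5357 +/- 2.1873i.
  For a conjugate pair |z|^2 = z * conj(z) = (product of roots) = c/a = 1/(0.14) = 7.142857, so |z| = sqrt(7.142857) = 2.6726 for both roots.
Moduli of all roots: 1.2500, 2.6726, 2.6726.
All moduli strictly greater than 1? Yes.
Verdict: Invertible.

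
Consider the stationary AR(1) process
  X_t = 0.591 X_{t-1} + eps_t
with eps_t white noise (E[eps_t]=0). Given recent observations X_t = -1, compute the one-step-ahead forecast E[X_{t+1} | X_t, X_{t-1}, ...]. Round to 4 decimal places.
E[X_{t+1} \mid \mathcal F_t] = -0.5910

For an AR(p) model X_t = c + sum_i phi_i X_{t-i} + eps_t, the
one-step-ahead conditional mean is
  E[X_{t+1} | X_t, ...] = c + sum_i phi_i X_{t+1-i}.
Substitute known values:
  E[X_{t+1} | ...] = (0.591) * (-1)
                   = -0.5910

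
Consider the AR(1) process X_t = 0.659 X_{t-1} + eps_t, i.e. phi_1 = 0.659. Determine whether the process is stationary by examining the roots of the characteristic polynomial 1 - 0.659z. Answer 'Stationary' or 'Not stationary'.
\text{Stationary}

The AR(p) characteristic polynomial is P(z) = 1 - 0.659z.
Stationarity requires all roots to lie outside the unit circle, i.e. |z| > 1 for every root.
This is linear in z: 1 + (-0.659) z = 0  =>  z = -1/(-0.659) = 1.517451,  |z| = 1.517451.
Moduli of all roots: 1.5175.
All moduli strictly greater than 1? Yes.
Verdict: Stationary.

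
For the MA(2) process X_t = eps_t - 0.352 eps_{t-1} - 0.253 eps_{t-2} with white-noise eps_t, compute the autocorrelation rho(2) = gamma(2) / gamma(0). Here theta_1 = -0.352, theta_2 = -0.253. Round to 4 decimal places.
\rho(2) = -0.2130

For an MA(q) process with theta_0 = 1, the autocovariance is
  gamma(k) = sigma^2 * sum_{i=0..q-k} theta_i * theta_{i+k},
and rho(k) = gamma(k) / gamma(0). Sigma^2 cancels.
  numerator   = (1)*(-0.253) = -0.253.
  denominator = (1)^2 + (-0.352)^2 + (-0.253)^2 = 1.187913.
  rho(2) = -0.253 / 1.187913 = -0.2130.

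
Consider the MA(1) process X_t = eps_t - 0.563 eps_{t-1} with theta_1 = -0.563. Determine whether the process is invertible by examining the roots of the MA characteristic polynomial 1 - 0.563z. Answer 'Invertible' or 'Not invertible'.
\text{Invertible}

The MA(q) characteristic polynomial is P(z) = 1 - 0.563z.
Invertibility requires all roots to lie outside the unit circle, i.e. |z| > 1 for every root.
This is linear in z: 1 + (-0.563) z = 0  =>  z = -1/(-0.563) = 1.776199,  |z| = 1.776199.
Moduli of all roots: 1.7762.
All moduli strictly greater than 1? Yes.
Verdict: Invertible.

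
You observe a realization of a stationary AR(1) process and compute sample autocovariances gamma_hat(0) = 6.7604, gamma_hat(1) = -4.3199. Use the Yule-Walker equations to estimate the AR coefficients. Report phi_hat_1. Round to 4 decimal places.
\hat\phi_{1} = -0.6390

The Yule-Walker equations for an AR(p) process read, in matrix form,
  Gamma_p phi = r_p,   with   (Gamma_p)_{ij} = gamma(|i - j|),
                       (r_p)_i = gamma(i),   i,j = 1..p.
Substitute the sample gammas (Toeplitz matrix and right-hand side of size 1):
  Gamma_p = [[6.7604]]
  r_p     = [-4.3199]
With p = 1 this is the single equation gamma(0) phi_1 = gamma(1):
  phi_hat_1 = gamma(1) / gamma(0) = -4.3199 / 6.7604 = -0.6390.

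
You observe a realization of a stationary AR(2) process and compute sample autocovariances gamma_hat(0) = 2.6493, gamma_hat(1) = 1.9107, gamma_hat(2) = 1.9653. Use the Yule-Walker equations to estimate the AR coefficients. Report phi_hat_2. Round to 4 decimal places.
\hat\phi_{2} = 0.4620

The Yule-Walker equations for an AR(p) process read, in matrix form,
  Gamma_p phi = r_p,   with   (Gamma_p)_{ij} = gamma(|i - j|),
                       (r_p)_i = gamma(i),   i,j = 1..p.
Substitute the sample gammas (Toeplitz matrix and right-hand side of size 2):
  Gamma_p = [[2.6493, 1.9107], [1.9107, 2.6493]]
  r_p     = [1.9107, 1.9653]
Written out:
  2.6493 phi_1 + 1.9107 phi_2 = 1.9107
  1.9107 phi_1 + 2.6493 phi_2 = 1.9653
Solve by Cramer's rule:
  det = gamma(0)^2 - gamma(1)^2 = (2.6493)^2 - (1.9107)^2 = 7.01879049 - 3.65077449 = 3.368016
  phi_hat_1 = [gamma(1) gamma(0) - gamma(1) gamma(2)] / det = [(1.9107)(2.6493) - (1.9107)(1.9653)] / 3.368016 = 1.3069188 / 3.368016 = 0.388
  phi_hat_2 = [gamma(0) gamma(2) - gamma(1)^2] / det = [(2.6493)(1.9653) - (1.9107)^2] / 3.368016 = 1.5558948 / 3.368016 = 0.462
So phi_hat = [0.3880, 0.4620].
Therefore phi_hat_2 = 0.4620.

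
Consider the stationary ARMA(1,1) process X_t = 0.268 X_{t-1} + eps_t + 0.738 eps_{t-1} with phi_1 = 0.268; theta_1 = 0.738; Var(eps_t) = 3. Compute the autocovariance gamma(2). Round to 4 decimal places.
\gamma(2) = 1.0438

Multiply the model equation by X_{t-k} and take expectations. With theta_0 = psi_0 = 1 and psi_j the MA(infinity) weights, this gives
  gamma(k) - sum_i phi_i gamma(k-i) = c_k,
  c_k = sigma^2 * sum_{j=k..q} theta_j psi_{j-k}   (c_k = 0 for k > q),
using gamma(-m) = gamma(m).
psi-weights needed (psi_j = theta_j + sum_i phi_i psi_{j-i}):
  psi_1 = theta_1 + phi_1 = 0.738 + (0.268) = 1.006
Right-hand sides:
  c_0 = sigma^2 (1 + theta_1 psi_1) = 3 * (1 + (0.738)(1.006)) = 3 * 1.742428 = 5.227284
  c_1 = sigma^2 theta_1 = 3 * (0.738) = 2.214
  c_2 = 0
Equations for k = 0 and k = 1 (AR order 1):
  gamma(0) = phi_1 gamma(1) + c_0
  gamma(1) = phi_1 gamma(0) + c_1
Substituting the second into the first: gamma(0) (1 - phi_1^2) = c_0 + phi_1 c_1, so
  gamma(0) = (c_0 + phi_1 c_1) / (1 - phi_1^2) = (5.227284 + (0.268)(2.214)) / (1 - (0.268)^2) = 5.820636 / 0.928176 = 6.271048.
  gamma(1) = phi_1 gamma(0) + c_1 = (0.268)(6.271048) + (2.214) = 3.894641.
For k = 2 (> q): gamma(2) = phi_1 gamma(1) = (0.268)(3.894641) = 1.043764.
Therefore gamma(2) = 1.0438 (to 4 decimal places).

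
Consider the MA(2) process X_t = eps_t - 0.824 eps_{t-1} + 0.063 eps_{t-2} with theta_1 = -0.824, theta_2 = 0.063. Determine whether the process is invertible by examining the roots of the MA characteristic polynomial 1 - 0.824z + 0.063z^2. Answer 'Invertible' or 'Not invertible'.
\text{Invertible}

The MA(q) characteristic polynomial is P(z) = 1 - 0.824z + 0.063z^2.
Invertibility requires all roots to lie outside the unit circle, i.e. |z| > 1 for every root.
Set 1 + (-0.824) z + (0.063) z^2 = 0, i.e. a z^2 + b z + c = 0 with a = 0.063, b = -0.824, c = 1.
Discriminant D = b^2 - 4ac = (-0.824)^2 - 4*(0.063)*1 = 0.678976 - (0.252) = 0.426976.
D >= 0, so the roots are real: z = (-b +/- sqrt(D)) / (2a) = (0.824 +/- 0.653434) / (0.126).
  z_1 = (0.824 + 0.653434) / (0.126) = 11.7257,   |z_1| = 11.7257.
  z_2 = (0.824 - 0.653434) / (0.126) = 1.3537,   |z_2| = 1.3537.
Moduli of all roots: 11.7257, 1.3537.
All moduli strictly greater than 1? Yes.
Verdict: Invertible.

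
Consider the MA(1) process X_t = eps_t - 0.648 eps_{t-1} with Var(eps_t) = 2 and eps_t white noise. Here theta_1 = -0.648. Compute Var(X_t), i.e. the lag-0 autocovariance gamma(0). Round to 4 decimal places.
\gamma(0) = 2.8398

For an MA(q) process X_t = eps_t + sum_i theta_i eps_{t-i} with
Var(eps_t) = sigma^2, the variance is
  gamma(0) = sigma^2 * (1 + sum_i theta_i^2).
  sum_i theta_i^2 = (-0.648)^2 = 0.419904.
  gamma(0) = 2 * (1 + 0.419904) = 2 * 1.419904 = 2.839808, which rounds to 2.8398.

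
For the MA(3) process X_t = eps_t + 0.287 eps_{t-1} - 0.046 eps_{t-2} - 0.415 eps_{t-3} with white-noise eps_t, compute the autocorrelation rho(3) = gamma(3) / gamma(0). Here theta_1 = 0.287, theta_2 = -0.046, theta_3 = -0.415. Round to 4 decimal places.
\rho(3) = -0.3302

For an MA(q) process with theta_0 = 1, the autocovariance is
  gamma(k) = sigma^2 * sum_{i=0..q-k} theta_i * theta_{i+k},
and rho(k) = gamma(k) / gamma(0). Sigma^2 cancels.
  numerator   = (1)*(-0.415) = -0.415.
  denominator = (1)^2 + (0.287)^2 + (-0.046)^2 + (-0.415)^2 = 1.25671.
  rho(3) = -0.415 / 1.25671 = -0.3302.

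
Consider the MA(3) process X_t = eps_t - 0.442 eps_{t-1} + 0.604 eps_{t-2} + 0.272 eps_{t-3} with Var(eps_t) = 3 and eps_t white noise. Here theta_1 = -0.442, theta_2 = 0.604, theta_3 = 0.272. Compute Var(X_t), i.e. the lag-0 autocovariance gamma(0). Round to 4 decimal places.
\gamma(0) = 4.9025

For an MA(q) process X_t = eps_t + sum_i theta_i eps_{t-i} with
Var(eps_t) = sigma^2, the variance is
  gamma(0) = sigma^2 * (1 + sum_i theta_i^2).
  sum_i theta_i^2 = (-0.442)^2 + (0.604)^2 + (0.272)^2 = 0.195364 + 0.364816 + 0.073984 = 0.634164.
  gamma(0) = 3 * (1 + 0.634164) = 3 * 1.634164 = 4.902492, which rounds to 4.9025.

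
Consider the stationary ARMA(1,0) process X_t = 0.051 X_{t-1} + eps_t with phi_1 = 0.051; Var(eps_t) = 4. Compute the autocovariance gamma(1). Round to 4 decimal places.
\gamma(1) = 0.2045

Multiply the model equation by X_{t-k} and take expectations. With theta_0 = psi_0 = 1 and psi_j the MA(infinity) weights, this gives
  gamma(k) - sum_i phi_i gamma(k-i) = c_k,
  c_k = sigma^2 * sum_{j=k..q} theta_j psi_{j-k}   (c_k = 0 for k > q),
using gamma(-m) = gamma(m).
Pure AR (q = 0): c_0 = sigma^2 = 4, c_k = 0 for k >= 1.
Equations for k = 0 and k = 1 (AR order 1):
  gamma(0) = phi_1 gamma(1) + c_0
  gamma(1) = phi_1 gamma(0) + c_1
Substituting the second into the first: gamma(0) (1 - phi_1^2) = c_0 + phi_1 c_1, so
  gamma(0) = c_0 / (1 - phi_1^2) = 4 / (1 - (0.051)^2) = 4 / 0.997399 = 4.010431.
  gamma(1) = phi_1 gamma(0) = (0.051)(4.010431) = 0.204532.
Therefore gamma(1) = 0.2045 (to 4 decimal places).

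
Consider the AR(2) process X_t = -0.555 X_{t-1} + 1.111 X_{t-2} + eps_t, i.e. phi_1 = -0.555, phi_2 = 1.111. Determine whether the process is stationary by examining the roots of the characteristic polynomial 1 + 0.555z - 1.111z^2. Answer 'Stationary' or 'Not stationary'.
\text{Not stationary}

The AR(p) characteristic polynomial is P(z) = 1 + 0.555z - 1.111z^2.
Stationarity requires all roots to lie outside the unit circle, i.e. |z| > 1 for every root.
Set 1 + (0.555) z + (-1.111) z^2 = 0, i.e. a z^2 + b z + c = 0 with a = -1.111, b = 0.555, c = 1.
Discriminant D = b^2 - 4ac = (0.555)^2 - 4*(-1.111)*1 = 0.308025 - (-4.444) = 4.752025.
D >= 0, so the roots are real: z = (-b +/- sqrt(D)) / (2a) = (-0.555 +/- 2.179914) / (-2.222).
  z_1 = (-0.555 + 2.179914) / (-2.222) = -0.7313,   |z_1| = 0.7313.
  z_2 = (-0.555 - 2.179914) / (-2.222) = 1.2308,   |z_2| = 1.2308.
Moduli of all roots: 0.7313, 1.2308.
All moduli strictly greater than 1? No.
Verdict: Not stationary.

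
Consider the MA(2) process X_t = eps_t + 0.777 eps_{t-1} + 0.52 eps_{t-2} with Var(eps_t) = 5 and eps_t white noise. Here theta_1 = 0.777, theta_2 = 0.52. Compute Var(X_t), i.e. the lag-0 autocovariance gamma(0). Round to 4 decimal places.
\gamma(0) = 9.3706

For an MA(q) process X_t = eps_t + sum_i theta_i eps_{t-i} with
Var(eps_t) = sigma^2, the variance is
  gamma(0) = sigma^2 * (1 + sum_i theta_i^2).
  sum_i theta_i^2 = (0.777)^2 + (0.52)^2 = 0.603729 + 0.2704 = 0.874129.
  gamma(0) = 5 * (1 + 0.874129) = 5 * 1.874129 = 9.370645, which rounds to 9.3706.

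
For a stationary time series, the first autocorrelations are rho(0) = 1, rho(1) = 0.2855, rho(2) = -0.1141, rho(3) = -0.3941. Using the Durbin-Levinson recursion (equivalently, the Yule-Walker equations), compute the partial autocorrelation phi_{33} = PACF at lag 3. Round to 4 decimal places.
\phi_{33} = -0.3351

The PACF at lag k is phi_{kk}, the last component of the solution
to the Yule-Walker system G_k phi = r_k where
  (G_k)_{ij} = rho(|i - j|), (r_k)_i = rho(i), i,j = 1..k.
Equivalently, Durbin-Levinson gives phi_{kk} iteratively:
  phi_{11} = rho(1)
  phi_{kk} = [rho(k) - sum_{j=1..k-1} phi_{k-1,j} rho(k-j)]
            / [1 - sum_{j=1..k-1} phi_{k-1,j} rho(j)],
  phi_{k,j} = phi_{k-1,j} - phi_{kk} phi_{k-1,k-j},  j = 1..k-1.
Step k = 1:
  phi_11 = rho(1) = 0.2855.
Step k = 2:
  phi_22 = [rho(2) - phi_11 rho(1)] / [1 - phi_11 rho(1)] = [-0.1141 - (0.2855)(0.2855)] / [1 - (0.2855)(0.2855)]
         = -0.19561025 / 0.91848975 = -0.212969.
  Update: phi_21 = phi_11 - phi_22 phi_11 = 0.2855 - (-0.212969)(0.2855) = 0.346303.
Step k = 3:
  phi_33 = [rho(3) - phi_21 rho(2) - phi_22 rho(1)] / [1 - phi_21 rho(1) - phi_22 rho(2)]
    numerator   = -0.3941 - (0.346303)(-0.1141) - (-0.212969)(0.2855) = -0.29378408
    denominator = 1 - (0.346303)(0.2855) - (-0.212969)(-0.1141) = 0.87683074
  phi_33 = -0.29378408 / 0.87683074 = -0.3351.
Therefore phi_{33} = -0.3351.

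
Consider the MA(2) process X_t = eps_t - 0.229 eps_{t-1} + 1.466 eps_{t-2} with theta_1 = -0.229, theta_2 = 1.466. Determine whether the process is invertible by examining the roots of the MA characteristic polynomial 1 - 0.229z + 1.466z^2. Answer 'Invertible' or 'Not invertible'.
\text{Not invertible}

The MA(q) characteristic polynomial is P(z) = 1 - 0.229z + 1.466z^2.
Invertibility requires all roots to lie outside the unit circle, i.e. |z| > 1 for every root.
Set 1 + (-0.229) z + (1.466) z^2 = 0, i.e. a z^2 + b z + c = 0 with a = 1.466, b = -0.229, c = 1.
Discriminant D = b^2 - 4ac = (-0.229)^2 - 4*(1.466)*1 = 0.052441 - (5.864) = -5.811559.
D < 0, so the roots are the complex-conjugate pair z = (-b +/- i sqrt(-D)) / (2a) = 0.0781 +/- 0.8222i.
For a conjugate pair |z|^2 = z * conj(z) = (product of roots) = c/a = 1/(1.466) = 0.682128, so |z| = sqrt(0.682128) = 0.8259 for both roots.
Moduli of all roots: 0.8259, 0.8259.
All moduli strictly greater than 1? No.
Verdict: Not invertible.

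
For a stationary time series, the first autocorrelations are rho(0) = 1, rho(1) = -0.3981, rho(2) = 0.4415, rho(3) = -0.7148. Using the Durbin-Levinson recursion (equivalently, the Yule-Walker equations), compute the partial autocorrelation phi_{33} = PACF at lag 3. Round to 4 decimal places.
\phi_{33} = -0.6221

The PACF at lag k is phi_{kk}, the last component of the solution
to the Yule-Walker system G_k phi = r_k where
  (G_k)_{ij} = rho(|i - j|), (r_k)_i = rho(i), i,j = 1..k.
Equivalently, Durbin-Levinson gives phi_{kk} iteratively:
  phi_{11} = rho(1)
  phi_{kk} = [rho(k) - sum_{j=1..k-1} phi_{k-1,j} rho(k-j)]
            / [1 - sum_{j=1..k-1} phi_{k-1,j} rho(j)],
  phi_{k,j} = phi_{k-1,j} - phi_{kk} phi_{k-1,k-j},  j = 1..k-1.
Step k = 1:
  phi_11 = rho(1) = -0.3981.
Step k = 2:
  phi_22 = [rho(2) - phi_11 rho(1)] / [1 - phi_11 rho(1)] = [0.4415 - (-0.3981)(-0.3981)] / [1 - (-0.3981)(-0.3981)]
         = 0.28301639 / 0.84151639 = 0.336317.
  Update: phi_21 = phi_11 - phi_22 phi_11 = -0.3981 - (0.336317)(-0.3981) = -0.264212.
Step k = 3:
  phi_33 = [rho(3) - phi_21 rho(2) - phi_22 rho(1)] / [1 - phi_21 rho(1) - phi_22 rho(2)]
    numerator   = -0.7148 - (-0.264212)(0.4415) - (0.336317)(-0.3981) = -0.46426248
    denominator = 1 - (-0.264212)(-0.3981) - (0.336317)(0.4415) = 0.74633313
  phi_33 = -0.46426248 / 0.74633313 = -0.6221.
Therefore phi_{33} = -0.6221.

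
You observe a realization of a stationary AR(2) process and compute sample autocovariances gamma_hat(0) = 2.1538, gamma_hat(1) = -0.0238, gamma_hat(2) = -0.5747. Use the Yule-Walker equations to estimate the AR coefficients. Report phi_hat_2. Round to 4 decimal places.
\hat\phi_{2} = -0.2670

The Yule-Walker equations for an AR(p) process read, in matrix form,
  Gamma_p phi = r_p,   with   (Gamma_p)_{ij} = gamma(|i - j|),
                       (r_p)_i = gamma(i),   i,j = 1..p.
Substitute the sample gammas (Toeplitz matrix and right-hand side of size 2):
  Gamma_p = [[2.1538, -0.0238], [-0.0238, 2.1538]]
  r_p     = [-0.0238, -0.5747]
Written out:
  2.1538 phi_1 - 0.0238 phi_2 = -0.0238
  -0.0238 phi_1 + 2.1538 phi_2 = -0.5747
Solve by Cramer's rule:
  det = gamma(0)^2 - gamma(1)^2 = (2.1538)^2 - (-0.0238)^2 = 4.63885444 - 0.00056644 = 4.638288
  phi_hat_1 = [gamma(1) gamma(0) - gamma(1) gamma(2)] / det = [(-0.0238)(2.1538) - (-0.0238)(-0.5747)] / 4.638288 = -0.0649383 / 4.638288 = -0.014
  phi_hat_2 = [gamma(0) gamma(2) - gamma(1)^2] / det = [(2.1538)(-0.5747) - (-0.0238)^2] / 4.638288 = -1.2383553 / 4.638288 = -0.267
So phi_hat = [-0.0140, -0.2670].
Therefore phi_hat_2 = -0.2670.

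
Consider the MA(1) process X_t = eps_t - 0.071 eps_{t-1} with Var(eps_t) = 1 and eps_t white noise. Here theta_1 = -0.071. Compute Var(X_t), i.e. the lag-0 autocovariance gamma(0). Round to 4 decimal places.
\gamma(0) = 1.0050

For an MA(q) process X_t = eps_t + sum_i theta_i eps_{t-i} with
Var(eps_t) = sigma^2, the variance is
  gamma(0) = sigma^2 * (1 + sum_i theta_i^2).
  sum_i theta_i^2 = (-0.071)^2 = 0.005041.
  gamma(0) = 1 * (1 + 0.005041) = 1 * 1.005041 = 1.005041, which rounds to 1.0050.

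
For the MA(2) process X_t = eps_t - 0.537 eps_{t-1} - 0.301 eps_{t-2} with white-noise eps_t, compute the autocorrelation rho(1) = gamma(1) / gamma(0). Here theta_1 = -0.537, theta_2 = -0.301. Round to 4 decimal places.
\rho(1) = -0.2722

For an MA(q) process with theta_0 = 1, the autocovariance is
  gamma(k) = sigma^2 * sum_{i=0..q-k} theta_i * theta_{i+k},
and rho(k) = gamma(k) / gamma(0). Sigma^2 cancels.
  numerator   = (1)*(-0.537) + (-0.537)*(-0.301) = -0.375363.
  denominator = (1)^2 + (-0.537)^2 + (-0.301)^2 = 1.37897.
  rho(1) = -0.375363 / 1.37897 = -0.2722.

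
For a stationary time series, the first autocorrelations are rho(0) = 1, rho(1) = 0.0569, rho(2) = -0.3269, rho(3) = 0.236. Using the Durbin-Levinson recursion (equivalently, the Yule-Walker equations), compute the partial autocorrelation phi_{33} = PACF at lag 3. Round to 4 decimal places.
\phi_{33} = 0.3151

The PACF at lag k is phi_{kk}, the last component of the solution
to the Yule-Walker system G_k phi = r_k where
  (G_k)_{ij} = rho(|i - j|), (r_k)_i = rho(i), i,j = 1..k.
Equivalently, Durbin-Levinson gives phi_{kk} iteratively:
  phi_{11} = rho(1)
  phi_{kk} = [rho(k) - sum_{j=1..k-1} phi_{k-1,j} rho(k-j)]
            / [1 - sum_{j=1..k-1} phi_{k-1,j} rho(j)],
  phi_{k,j} = phi_{k-1,j} - phi_{kk} phi_{k-1,k-j},  j = 1..k-1.
Step k = 1:
  phi_11 = rho(1) = 0.0569.
Step k = 2:
  phi_22 = [rho(2) - phi_11 rho(1)] / [1 - phi_11 rho(1)] = [-0.3269 - (0.0569)(0.0569)] / [1 - (0.0569)(0.0569)]
         = -0.33013761 / 0.99676239 = -0.33121.
  Update: phi_21 = phi_11 - phi_22 phi_11 = 0.0569 - (-0.33121)(0.0569) = 0.075746.
Step k = 3:
  phi_33 = [rho(3) - phi_21 rho(2) - phi_22 rho(1)] / [1 - phi_21 rho(1) - phi_22 rho(2)]
    numerator   = 0.236 - (0.075746)(-0.3269) - (-0.33121)(0.0569) = 0.27960716
    denominator = 1 - (0.075746)(0.0569) - (-0.33121)(-0.3269) = 0.88741753
  phi_33 = 0.27960716 / 0.88741753 = 0.3151.
Therefore phi_{33} = 0.3151.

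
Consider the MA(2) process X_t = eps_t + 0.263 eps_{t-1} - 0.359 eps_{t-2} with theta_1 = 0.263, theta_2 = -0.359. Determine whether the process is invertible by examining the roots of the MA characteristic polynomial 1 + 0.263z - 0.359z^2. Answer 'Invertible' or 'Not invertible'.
\text{Invertible}

The MA(q) characteristic polynomial is P(z) = 1 + 0.263z - 0.359z^2.
Invertibility requires all roots to lie outside the unit circle, i.e. |z| > 1 for every root.
Set 1 + (0.263) z + (-0.359) z^2 = 0, i.e. a z^2 + b z + c = 0 with a = -0.359, b = 0.263, c = 1.
Discriminant D = b^2 - 4ac = (0.263)^2 - 4*(-0.359)*1 = 0.069169 - (-1.436) = 1.505169.
D >= 0, so the roots are real: z = (-b +/- sqrt(D)) / (2a) = (-0.263 +/- 1.226853) / (-0.718).
  z_1 = (-0.263 + 1.226853) / (-0.718) = -1.3424,   |z_1| = 1.3424.
  z_2 = (-0.263 - 1.226853) / (-0.718) = 2.075,   |z_2| = 2.075.
Moduli of all roots: 1.3424, 2.0750.
All moduli strictly greater than 1? Yes.
Verdict: Invertible.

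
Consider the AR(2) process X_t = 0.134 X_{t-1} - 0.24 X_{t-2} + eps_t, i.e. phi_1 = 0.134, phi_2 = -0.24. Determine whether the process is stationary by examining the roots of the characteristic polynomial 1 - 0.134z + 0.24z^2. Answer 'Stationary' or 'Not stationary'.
\text{Stationary}

The AR(p) characteristic polynomial is P(z) = 1 - 0.134z + 0.24z^2.
Stationarity requires all roots to lie outside the unit circle, i.e. |z| > 1 for every root.
Set 1 + (-0.134) z + (0.24) z^2 = 0, i.e. a z^2 + b z + c = 0 with a = 0.24, b = -0.134, c = 1.
Discriminant D = b^2 - 4ac = (-0.134)^2 - 4*(0.24)*1 = 0.017956 - (0.96) = -0.942044.
D < 0, so the roots are the complex-conjugate pair z = (-b +/- i sqrt(-D)) / (2a) = 0.2792 +/- 2.0221i.
For a conjugate pair |z|^2 = z * conj(z) = (product of roots) = c/a = 1/(0.24) = 4.166667, so |z| = sqrt(4.166667) = 2.0412 for both roots.
Moduli of all roots: 2.0412, 2.0412.
All moduli strictly greater than 1? Yes.
Verdict: Stationary.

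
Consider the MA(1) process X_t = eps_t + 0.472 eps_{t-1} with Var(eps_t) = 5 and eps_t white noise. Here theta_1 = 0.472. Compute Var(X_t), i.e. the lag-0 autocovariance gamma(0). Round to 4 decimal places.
\gamma(0) = 6.1139

For an MA(q) process X_t = eps_t + sum_i theta_i eps_{t-i} with
Var(eps_t) = sigma^2, the variance is
  gamma(0) = sigma^2 * (1 + sum_i theta_i^2).
  sum_i theta_i^2 = (0.472)^2 = 0.222784.
  gamma(0) = 5 * (1 + 0.222784) = 5 * 1.222784 = 6.11392, which rounds to 6.1139.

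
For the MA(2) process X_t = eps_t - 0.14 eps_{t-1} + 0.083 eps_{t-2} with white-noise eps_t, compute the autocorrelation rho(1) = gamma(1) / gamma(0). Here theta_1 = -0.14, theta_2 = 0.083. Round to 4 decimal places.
\rho(1) = -0.1477

For an MA(q) process with theta_0 = 1, the autocovariance is
  gamma(k) = sigma^2 * sum_{i=0..q-k} theta_i * theta_{i+k},
and rho(k) = gamma(k) / gamma(0). Sigma^2 cancels.
  numerator   = (1)*(-0.14) + (-0.14)*(0.083) = -0.15162.
  denominator = (1)^2 + (-0.14)^2 + (0.083)^2 = 1.026489.
  rho(1) = -0.15162 / 1.026489 = -0.1477.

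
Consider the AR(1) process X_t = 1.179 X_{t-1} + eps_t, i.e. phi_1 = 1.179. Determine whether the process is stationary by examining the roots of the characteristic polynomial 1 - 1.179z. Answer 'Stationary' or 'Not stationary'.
\text{Not stationary}

The AR(p) characteristic polynomial is P(z) = 1 - 1.179z.
Stationarity requires all roots to lie outside the unit circle, i.e. |z| > 1 for every root.
This is linear in z: 1 + (-1.179) z = 0  =>  z = -1/(-1.179) = 0.848176,  |z| = 0.848176.
Moduli of all roots: 0.8482.
All moduli strictly greater than 1? No.
Verdict: Not stationary.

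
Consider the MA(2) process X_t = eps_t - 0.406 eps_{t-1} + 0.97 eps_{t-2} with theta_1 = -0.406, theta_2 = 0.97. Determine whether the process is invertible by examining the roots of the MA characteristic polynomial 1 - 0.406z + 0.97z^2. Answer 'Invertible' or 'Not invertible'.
\text{Invertible}

The MA(q) characteristic polynomial is P(z) = 1 - 0.406z + 0.97z^2.
Invertibility requires all roots to lie outside the unit circle, i.e. |z| > 1 for every root.
Set 1 + (-0.406) z + (0.97) z^2 = 0, i.e. a z^2 + b z + c = 0 with a = 0.97, b = -0.406, c = 1.
Discriminant D = b^2 - 4ac = (-0.406)^2 - 4*(0.97)*1 = 0.164836 - (3.88) = -3.715164.
D < 0, so the roots are the complex-conjugate pair z = (-b +/- i sqrt(-D)) / (2a) = 0.2093 +/- 0.9935i.
For a conjugate pair |z|^2 = z * conj(z) = (product of roots) = c/a = 1/(0.97) = 1.030928, so |z| = sqrt(1.030928) = 1.0153 for both roots.
Moduli of all roots: 1.0153, 1.0153.
All moduli strictly greater than 1? Yes.
Verdict: Invertible.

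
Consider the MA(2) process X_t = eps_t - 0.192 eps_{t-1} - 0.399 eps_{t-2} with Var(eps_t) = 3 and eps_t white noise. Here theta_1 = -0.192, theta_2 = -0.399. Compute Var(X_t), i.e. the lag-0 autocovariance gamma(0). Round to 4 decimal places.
\gamma(0) = 3.5882

For an MA(q) process X_t = eps_t + sum_i theta_i eps_{t-i} with
Var(eps_t) = sigma^2, the variance is
  gamma(0) = sigma^2 * (1 + sum_i theta_i^2).
  sum_i theta_i^2 = (-0.192)^2 + (-0.399)^2 = 0.036864 + 0.159201 = 0.196065.
  gamma(0) = 3 * (1 + 0.196065) = 3 * 1.196065 = 3.588195, which rounds to 3.5882.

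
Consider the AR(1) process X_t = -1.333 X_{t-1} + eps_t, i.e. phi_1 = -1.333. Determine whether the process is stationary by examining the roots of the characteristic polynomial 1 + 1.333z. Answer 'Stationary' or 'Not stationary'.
\text{Not stationary}

The AR(p) characteristic polynomial is P(z) = 1 + 1.333z.
Stationarity requires all roots to lie outside the unit circle, i.e. |z| > 1 for every root.
This is linear in z: 1 + (1.333) z = 0  =>  z = -1/(1.333) = -0.750188,  |z| = 0.750188.
Moduli of all roots: 0.7502.
All moduli strictly greater than 1? No.
Verdict: Not stationary.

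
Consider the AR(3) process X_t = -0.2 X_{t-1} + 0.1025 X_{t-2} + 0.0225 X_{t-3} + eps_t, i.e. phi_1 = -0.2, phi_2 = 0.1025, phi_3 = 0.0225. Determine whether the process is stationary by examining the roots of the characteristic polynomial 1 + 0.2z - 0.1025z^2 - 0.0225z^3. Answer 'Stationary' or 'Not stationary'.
\text{Stationary}

The AR(p) characteristic polynomial is P(z) = 1 + 0.2z - 0.1025z^2 - 0.0225z^3.
Stationarity requires all roots to lie outside the unit circle, i.e. |z| > 1 for every root.
Degree 3: look for a simple real root z0 first, then factor out (1 - z/z0) and solve the remaining quadratic.
Testing z0 = -4: P(-4) = 1 + (0.2)(-4) + (-0.1025)(-4)^2 + (-0.0225)(-4)^3
  = 1 + (-0.8) + (-1.64) + (1.44) = 0.  So z_0 = -4 is a root, |z_0| = 4.
Divide out the factor (1 + 0.25 z) = (1 - z/z0) (since 1/z0 = -0.25):
  P(z) = (1 + 0.25 z)(1 + (-0.05) z + (-0.09) z^2)
  [check: z-coef -0.05 - (-0.25) = 0.2; z^2-coef -0.09 - (-0.25)(-0.05) = -0.1025; z^3-coef -(-0.25)(-0.09) = -0.0225.]
Remaining roots from the quadratic factor 1 + (-0.05) z + (-0.09) z^2:
  Set 1 + (-0.05) z + (-0.09) z^2 = 0, i.e. a z^2 + b z + c = 0 with a = -0.09, b = -0.05, c = 1.
  Discriminant D = b^2 - 4ac = (-0.05)^2 - 4*(-0.09)*1 = 0.0025 - (-0.36) = 0.3625.
  D >= 0, so the roots are real: z = (-b +/- sqrt(D)) / (2a) = (0.05 +/- 0.60208) / (-0.18).
    z_1 = (0.05 + 0.60208) / (-0.18) = -3.6227,   |z_1| = 3.6227.
    z_2 = (0.05 - 0.60208) / (-0.18) = 3.0671,   |z_2| = 3.0671.
Moduli of all roots: 4.0000, 3.6227, 3.0671.
All moduli strictly greater than 1? Yes.
Verdict: Stationary.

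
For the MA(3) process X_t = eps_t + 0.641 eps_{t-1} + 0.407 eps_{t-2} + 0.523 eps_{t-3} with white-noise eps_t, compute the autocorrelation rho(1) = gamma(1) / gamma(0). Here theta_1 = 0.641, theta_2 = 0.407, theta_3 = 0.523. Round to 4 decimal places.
\rho(1) = 0.6025

For an MA(q) process with theta_0 = 1, the autocovariance is
  gamma(k) = sigma^2 * sum_{i=0..q-k} theta_i * theta_{i+k},
and rho(k) = gamma(k) / gamma(0). Sigma^2 cancels.
  numerator   = (1)*(0.641) + (0.641)*(0.407) + (0.407)*(0.523) = 1.114748.
  denominator = (1)^2 + (0.641)^2 + (0.407)^2 + (0.523)^2 = 1.850059.
  rho(1) = 1.114748 / 1.850059 = 0.6025.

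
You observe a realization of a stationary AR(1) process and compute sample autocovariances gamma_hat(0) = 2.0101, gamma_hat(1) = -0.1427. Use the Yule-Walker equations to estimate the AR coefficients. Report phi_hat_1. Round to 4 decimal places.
\hat\phi_{1} = -0.0710

The Yule-Walker equations for an AR(p) process read, in matrix form,
  Gamma_p phi = r_p,   with   (Gamma_p)_{ij} = gamma(|i - j|),
                       (r_p)_i = gamma(i),   i,j = 1..p.
Substitute the sample gammas (Toeplitz matrix and right-hand side of size 1):
  Gamma_p = [[2.0101]]
  r_p     = [-0.1427]
With p = 1 this is the single equation gamma(0) phi_1 = gamma(1):
  phi_hat_1 = gamma(1) / gamma(0) = -0.1427 / 2.0101 = -0.0710.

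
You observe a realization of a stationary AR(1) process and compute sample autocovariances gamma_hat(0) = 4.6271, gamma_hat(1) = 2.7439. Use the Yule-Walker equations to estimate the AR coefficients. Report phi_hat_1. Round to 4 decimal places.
\hat\phi_{1} = 0.5930

The Yule-Walker equations for an AR(p) process read, in matrix form,
  Gamma_p phi = r_p,   with   (Gamma_p)_{ij} = gamma(|i - j|),
                       (r_p)_i = gamma(i),   i,j = 1..p.
Substitute the sample gammas (Toeplitz matrix and right-hand side of size 1):
  Gamma_p = [[4.6271]]
  r_p     = [2.7439]
With p = 1 this is the single equation gamma(0) phi_1 = gamma(1):
  phi_hat_1 = gamma(1) / gamma(0) = 2.7439 / 4.6271 = 0.5930.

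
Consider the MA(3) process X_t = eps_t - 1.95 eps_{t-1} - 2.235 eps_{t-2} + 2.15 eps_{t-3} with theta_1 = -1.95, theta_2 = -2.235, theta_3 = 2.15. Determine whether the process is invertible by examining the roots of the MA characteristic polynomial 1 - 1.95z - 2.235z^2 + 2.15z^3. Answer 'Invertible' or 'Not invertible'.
\text{Not invertible}

The MA(q) characteristic polynomial is P(z) = 1 - 1.95z - 2.235z^2 + 2.15z^3.
Invertibility requires all roots to lie outside the unit circle, i.e. |z| > 1 for every root.
Degree 3: look for a simple real root z0 first, then factor out (1 - z/z0) and solve the remaining quadratic.
Testing z0 = 0.4: P(0.4) = 1 + (-1.95)(0.4) + (-2.235)(0.4)^2 + (2.15)(0.4)^3
  = 1 + (-0.78) + (-0.3576) + (0.1376) = 0.  So z_0 = 0.4 is a root, |z_0| = 0.4.
Divide out the factor (1 - 2.5 z) = (1 - z/z0) (since 1/z0 = 2.5):
  P(z) = (1 - 2.5 z)(1 + (0.55) z + (-0.86) z^2)
  [check: z-coef 0.55 - (2.5) = -1.95; z^2-coef -0.86 - (2.5)(0.55) = -2.235; z^3-coef -(2.5)(-0.86) = 2.15.]
Remaining roots from the quadratic factor 1 + (0.55) z + (-0.86) z^2:
  Set 1 + (0.55) z + (-0.86) z^2 = 0, i.e. a z^2 + b z + c = 0 with a = -0.86, b = 0.55, c = 1.
  Discriminant D = b^2 - 4ac = (0.55)^2 - 4*(-0.86)*1 = 0.3025 - (-3.44) = 3.7425.
  D >= 0, so the roots are real: z = (-b +/- sqrt(D)) / (2a) = (-0.55 +/- 1.934554) / (-1.72).
    z_1 = (-0.55 + 1.934554) / (-1.72) = -0.805,   |z_1| = 0.805.
    z_2 = (-0.55 - 1.934554) / (-1.72) = 1.4445,   |z_2| = 1.4445.
Moduli of all roots: 0.4000, 0.8050, 1.4445.
All moduli strictly greater than 1? No.
Verdict: Not invertible.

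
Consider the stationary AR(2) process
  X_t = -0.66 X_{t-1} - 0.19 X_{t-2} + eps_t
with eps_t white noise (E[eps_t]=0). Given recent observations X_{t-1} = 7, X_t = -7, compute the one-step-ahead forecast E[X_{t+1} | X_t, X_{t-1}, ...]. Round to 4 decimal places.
E[X_{t+1} \mid \mathcal F_t] = 3.2900

For an AR(p) model X_t = c + sum_i phi_i X_{t-i} + eps_t, the
one-step-ahead conditional mean is
  E[X_{t+1} | X_t, ...] = c + sum_i phi_i X_{t+1-i}.
Substitute known values:
  E[X_{t+1} | ...] = (-0.66) * (-7) + (-0.19) * (7)
                   = 3.2900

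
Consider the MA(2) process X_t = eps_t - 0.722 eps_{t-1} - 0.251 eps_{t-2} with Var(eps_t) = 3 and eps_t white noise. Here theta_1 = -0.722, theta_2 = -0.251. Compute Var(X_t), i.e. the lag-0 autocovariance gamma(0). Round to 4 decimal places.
\gamma(0) = 4.7529

For an MA(q) process X_t = eps_t + sum_i theta_i eps_{t-i} with
Var(eps_t) = sigma^2, the variance is
  gamma(0) = sigma^2 * (1 + sum_i theta_i^2).
  sum_i theta_i^2 = (-0.722)^2 + (-0.251)^2 = 0.521284 + 0.063001 = 0.584285.
  gamma(0) = 3 * (1 + 0.584285) = 3 * 1.584285 = 4.752855, which rounds to 4.7529.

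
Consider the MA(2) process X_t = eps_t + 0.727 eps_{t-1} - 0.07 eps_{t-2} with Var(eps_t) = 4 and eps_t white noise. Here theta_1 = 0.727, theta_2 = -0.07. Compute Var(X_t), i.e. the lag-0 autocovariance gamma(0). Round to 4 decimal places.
\gamma(0) = 6.1337

For an MA(q) process X_t = eps_t + sum_i theta_i eps_{t-i} with
Var(eps_t) = sigma^2, the variance is
  gamma(0) = sigma^2 * (1 + sum_i theta_i^2).
  sum_i theta_i^2 = (0.727)^2 + (-0.07)^2 = 0.528529 + 0.0049 = 0.533429.
  gamma(0) = 4 * (1 + 0.533429) = 4 * 1.533429 = 6.133716, which rounds to 6.1337.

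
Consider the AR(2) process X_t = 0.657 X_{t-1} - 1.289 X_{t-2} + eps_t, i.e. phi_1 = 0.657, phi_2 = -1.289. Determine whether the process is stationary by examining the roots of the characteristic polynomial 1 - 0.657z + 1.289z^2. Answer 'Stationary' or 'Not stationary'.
\text{Not stationary}

The AR(p) characteristic polynomial is P(z) = 1 - 0.657z + 1.289z^2.
Stationarity requires all roots to lie outside the unit circle, i.e. |z| > 1 for every root.
Set 1 + (-0.657) z + (1.289) z^2 = 0, i.e. a z^2 + b z + c = 0 with a = 1.289, b = -0.657, c = 1.
Discriminant D = b^2 - 4ac = (-0.657)^2 - 4*(1.289)*1 = 0.431649 - (5.156) = -4.724351.
D < 0, so the roots are the complex-conjugate pair z = (-b +/- i sqrt(-D)) / (2a) = 0.2548 +/- 0.8431i.
For a conjugate pair |z|^2 = z * conj(z) = (product of roots) = c/a = 1/(1.289) = 0.775795, so |z| = sqrt(0.775795) = 0.8808 for both roots.
Moduli of all roots: 0.8808, 0.8808.
All moduli strictly greater than 1? No.
Verdict: Not stationary.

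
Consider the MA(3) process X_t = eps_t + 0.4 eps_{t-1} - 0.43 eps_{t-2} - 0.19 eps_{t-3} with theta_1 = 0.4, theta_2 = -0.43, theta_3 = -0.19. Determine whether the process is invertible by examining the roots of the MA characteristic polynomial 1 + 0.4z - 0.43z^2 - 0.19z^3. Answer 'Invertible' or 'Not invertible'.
\text{Invertible}

The MA(q) characteristic polynomial is P(z) = 1 + 0.4z - 0.43z^2 - 0.19z^3.
Invertibility requires all roots to lie outside the unit circle, i.e. |z| > 1 for every root.
Degree 3: look for a simple real root z0 first, then factor out (1 - z/z0) and solve the remaining quadratic.
Testing z0 = -2: P(-2) = 1 + (0.4)(-2) + (-0.43)(-2)^2 + (-0.19)(-2)^3
  = 1 + (-0.8) + (-1.72) + (1.52) = 0.  So z_0 = -2 is a root, |z_0| = 2.
Divide out the factor (1 + 0.5 z) = (1 - z/z0) (since 1/z0 = -0.5):
  P(z) = (1 + 0.5 z)(1 + (-0.1) z + (-0.38) z^2)
  [check: z-coef -0.1 - (-0.5) = 0.4; z^2-coef -0.38 - (-0.5)(-0.1) = -0.43; z^3-coef -(-0.5)(-0.38) = -0.19.]
Remaining roots from the quadratic factor 1 + (-0.1) z + (-0.38) z^2:
  Set 1 + (-0.1) z + (-0.38) z^2 = 0, i.e. a z^2 + b z + c = 0 with a = -0.38, b = -0.1, c = 1.
  Discriminant D = b^2 - 4ac = (-0.1)^2 - 4*(-0.38)*1 = 0.01 - (-1.52) = 1.53.
  D >= 0, so the roots are real: z = (-b +/- sqrt(D)) / (2a) = (0.1 +/- 1.236932) / (-0.76).
    z_1 = (0.1 + 1.236932) / (-0.76) = -1.7591,   |z_1| = 1.7591.
    z_2 = (0.1 - 1.236932) / (-0.76) = 1.496,   |z_2| = 1.496.
Moduli of all roots: 2.0000, 1.7591, 1.4960.
All moduli strictly greater than 1? Yes.
Verdict: Invertible.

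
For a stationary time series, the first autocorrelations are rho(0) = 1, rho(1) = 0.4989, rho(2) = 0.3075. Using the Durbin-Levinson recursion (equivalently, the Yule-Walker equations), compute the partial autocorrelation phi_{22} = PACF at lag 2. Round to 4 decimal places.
\phi_{22} = 0.0780

The PACF at lag k is phi_{kk}, the last component of the solution
to the Yule-Walker system G_k phi = r_k where
  (G_k)_{ij} = rho(|i - j|), (r_k)_i = rho(i), i,j = 1..k.
Equivalently, Durbin-Levinson gives phi_{kk} iteratively:
  phi_{11} = rho(1)
  phi_{kk} = [rho(k) - sum_{j=1..k-1} phi_{k-1,j} rho(k-j)]
            / [1 - sum_{j=1..k-1} phi_{k-1,j} rho(j)],
  phi_{k,j} = phi_{k-1,j} - phi_{kk} phi_{k-1,k-j},  j = 1..k-1.
Step k = 1:
  phi_11 = rho(1) = 0.4989.
Step k = 2:
  phi_22 = [rho(2) - phi_11 rho(1)] / [1 - phi_11 rho(1)] = [0.3075 - (0.4989)(0.4989)] / [1 - (0.4989)(0.4989)]
         = 0.05859879 / 0.75109879 = 0.078.
Therefore phi_{22} = 0.0780.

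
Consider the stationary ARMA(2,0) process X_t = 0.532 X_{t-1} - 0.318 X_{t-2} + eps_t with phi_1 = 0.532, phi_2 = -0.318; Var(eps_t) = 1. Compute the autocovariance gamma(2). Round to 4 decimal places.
\gamma(2) = -0.1372

Multiply the model equation by X_{t-k} and take expectations. With theta_0 = psi_0 = 1 and psi_j the MA(infinity) weights, this gives
  gamma(k) - sum_i phi_i gamma(k-i) = c_k,
  c_k = sigma^2 * sum_{j=k..q} theta_j psi_{j-k}   (c_k = 0 for k > q),
using gamma(-m) = gamma(m).
Pure AR (q = 0): c_0 = sigma^2 = 1, c_k = 0 for k >= 1.
Equations for k = 0, 1, 2 (AR order 2, c_2 = 0):
  (E0) gamma(0) = phi_1 gamma(1) + phi_2 gamma(2) + c_0
  (E1) gamma(1) = phi_1 gamma(0) + phi_2 gamma(1) + c_1
  (E2) gamma(2) = phi_1 gamma(1) + phi_2 gamma(0)
From (E1): gamma(1) = A gamma(0) + B with
  A = phi_1 / (1 - phi_2) = 0.532 / 1.318 = 0.403642,   B = c_1 / (1 - phi_2) = 0 / 1.318 = 0.
Insert (E2) into (E0): gamma(0) (1 - phi_2^2) = phi_1 (1 + phi_2) gamma(1) + c_0.
  phi_1 (1 + phi_2) = (0.532)(0.682) = 0.362824,   1 - phi_2^2 = 0.898876.
Replace gamma(1) by A gamma(0) + B and collect gamma(0):
  gamma(0) [0.898876 - (0.362824)(0.403642)] = c_0 = 1
  gamma(0) * 0.752425 = 1
  gamma(0) = 1 / 0.752425 = 1.329036.
  gamma(1) = A gamma(0) = (0.403642)(1.329036) = 0.536455.
  gamma(2) = phi_1 gamma(1) + phi_2 gamma(0) = (0.532)(0.536455) + (-0.318)(1.329036) = -0.13724.
Therefore gamma(2) = -0.1372 (to 4 decimal places).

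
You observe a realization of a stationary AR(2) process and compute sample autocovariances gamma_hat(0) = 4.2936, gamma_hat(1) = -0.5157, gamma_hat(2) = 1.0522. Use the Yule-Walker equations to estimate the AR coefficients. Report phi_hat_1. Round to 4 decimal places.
\hat\phi_{1} = -0.0920

The Yule-Walker equations for an AR(p) process read, in matrix form,
  Gamma_p phi = r_p,   with   (Gamma_p)_{ij} = gamma(|i - j|),
                       (r_p)_i = gamma(i),   i,j = 1..p.
Substitute the sample gammas (Toeplitz matrix and right-hand side of size 2):
  Gamma_p = [[4.2936, -0.5157], [-0.5157, 4.2936]]
  r_p     = [-0.5157, 1.0522]
Written out:
  4.2936 phi_1 - 0.5157 phi_2 = -0.5157
  -0.5157 phi_1 + 4.2936 phi_2 = 1.0522
Solve by Cramer's rule:
  det = gamma(0)^2 - gamma(1)^2 = (4.2936)^2 - (-0.5157)^2 = 18.43500096 - 0.26594649 = 18.16905447
  phi_hat_1 = [gamma(1) gamma(0) - gamma(1) gamma(2)] / det = [(-0.5157)(4.2936) - (-0.5157)(1.0522)] / 18.16905447 = -1.67158998 / 18.16905447 = -0.092
  phi_hat_2 = [gamma(0) gamma(2) - gamma(1)^2] / det = [(4.2936)(1.0522) - (-0.5157)^2] / 18.16905447 = 4.25177943 / 18.16905447 = 0.234
So phi_hat = [-0.0920, 0.2340].
Therefore phi_hat_1 = -0.0920.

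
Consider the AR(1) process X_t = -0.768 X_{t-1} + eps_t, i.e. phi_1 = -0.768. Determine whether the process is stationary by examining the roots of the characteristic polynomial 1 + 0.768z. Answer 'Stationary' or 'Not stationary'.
\text{Stationary}

The AR(p) characteristic polynomial is P(z) = 1 + 0.768z.
Stationarity requires all roots to lie outside the unit circle, i.e. |z| > 1 for every root.
This is linear in z: 1 + (0.768) z = 0  =>  z = -1/(0.768) = -1.302083,  |z| = 1.302083.
Moduli of all roots: 1.3021.
All moduli strictly greater than 1? Yes.
Verdict: Stationary.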